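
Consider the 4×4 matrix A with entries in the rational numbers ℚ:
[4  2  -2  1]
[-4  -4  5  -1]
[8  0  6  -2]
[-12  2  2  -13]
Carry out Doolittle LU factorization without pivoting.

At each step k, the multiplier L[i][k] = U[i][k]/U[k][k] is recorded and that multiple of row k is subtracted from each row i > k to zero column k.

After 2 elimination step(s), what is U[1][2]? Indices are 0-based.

U[1][2] = 3

k=0: U[0][0]=4
  eliminate (1,0): mult=-1, new row 1: (0, -2, 3, 0); set L[1][0]=-1
  eliminate (2,0): mult=2, new row 2: (0, -4, 10, -4); set L[2][0]=2
  eliminate (3,0): mult=-3, new row 3: (0, 8, -4, -10); set L[3][0]=-3
k=1: U[1][1]=-2
  eliminate (2,1): mult=2, new row 2: (0, 0, 4, -4); set L[2][1]=2
  eliminate (3,1): mult=-4, new row 3: (0, 0, 8, -10); set L[3][1]=-4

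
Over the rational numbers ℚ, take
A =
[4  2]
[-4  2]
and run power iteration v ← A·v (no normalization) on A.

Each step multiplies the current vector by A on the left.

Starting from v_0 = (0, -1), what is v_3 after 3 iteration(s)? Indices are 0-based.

v_0 = (0, -1).
v_1 = A·v_0 = (-2, -2).
v_2 = A·v_1 = (-12, 4).
v_3 = A·v_2 = (-40, 56).

v_3 = (-40, 56)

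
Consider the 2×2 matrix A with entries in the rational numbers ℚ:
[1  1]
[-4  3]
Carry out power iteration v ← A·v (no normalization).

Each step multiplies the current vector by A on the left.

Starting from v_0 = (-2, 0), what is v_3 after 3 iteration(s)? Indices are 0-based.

v_3 = (38, 72)

v_0 = (-2, 0).
v_1 = A·v_0 = (-2, 8).
v_2 = A·v_1 = (6, 32).
v_3 = A·v_2 = (38, 72).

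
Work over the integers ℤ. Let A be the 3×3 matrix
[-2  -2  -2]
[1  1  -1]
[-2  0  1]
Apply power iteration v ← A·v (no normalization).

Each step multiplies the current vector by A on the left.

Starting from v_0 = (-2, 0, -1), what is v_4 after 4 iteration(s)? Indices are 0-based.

v_4 = (-128, 18, -69)

v_0 = (-2, 0, -1).
v_1 = A·v_0 = (6, -1, 3).
v_2 = A·v_1 = (-16, 2, -9).
v_3 = A·v_2 = (46, -5, 23).
v_4 = A·v_3 = (-128, 18, -69).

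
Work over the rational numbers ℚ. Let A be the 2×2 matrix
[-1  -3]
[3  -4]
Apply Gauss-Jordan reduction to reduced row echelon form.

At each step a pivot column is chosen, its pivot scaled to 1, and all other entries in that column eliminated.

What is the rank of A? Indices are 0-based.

rank = 2

step 1: normalize row 0 (÷-1) = (1, 3)
  row 1: subtract 3×row0 = (0, -13)
step 2: normalize row 1 (÷-13) = (0, 1)
  row 0: subtract 3×row1 = (1, 0)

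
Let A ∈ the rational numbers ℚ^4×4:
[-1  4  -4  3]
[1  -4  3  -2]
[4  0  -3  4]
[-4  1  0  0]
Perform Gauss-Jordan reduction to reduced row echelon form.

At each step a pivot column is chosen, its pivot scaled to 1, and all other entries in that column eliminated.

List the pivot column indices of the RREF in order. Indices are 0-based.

step 1: normalize row 0 (÷-1) = (1, -4, 4, -3)
  row 1: subtract 1×row0 = (0, 0, -1, 1)
  row 2: subtract 4×row0 = (0, 16, -19, 16)
  row 3: subtract -4×row0 = (0, -15, 16, -12)
step 2: exchange rows 1,2
step 2: normalize row 1 (÷16) = (0, 1, -19/16, 1)
  row 0: subtract -4×row1 = (1, 0, -3/4, 1)
  row 3: subtract -15×row1 = (0, 0, -29/16, 3)
step 3: normalize row 2 (÷-1) = (0, 0, 1, -1)
  row 0: subtract -3/4×row2 = (1, 0, 0, 1/4)
  row 1: subtract -19/16×row2 = (0, 1, 0, -3/16)
  row 3: subtract -29/16×row2 = (0, 0, 0, 19/16)
step 4: normalize row 3 (÷19/16) = (0, 0, 0, 1)
  row 0: subtract 1/4×row3 = (1, 0, 0, 0)
  row 1: subtract -3/16×row3 = (0, 1, 0, 0)
  row 2: subtract -1×row3 = (0, 0, 1, 0)

pivot columns: 0, 1, 2, 3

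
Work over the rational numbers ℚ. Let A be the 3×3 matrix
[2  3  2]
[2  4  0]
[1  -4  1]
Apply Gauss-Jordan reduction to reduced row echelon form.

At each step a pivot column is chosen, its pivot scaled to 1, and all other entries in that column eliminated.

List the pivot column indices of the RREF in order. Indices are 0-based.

pivot columns: 0, 1, 2

[1] R0 /= 2  ⇒  (1, 3/2, 1)
     R1 -= 2·R0  ⇒  (0, 1, -2)
     R2 -= 1·R0  ⇒  (0, -11/2, 0)
[2] R1 /= 1  ⇒  (0, 1, -2)
     R0 -= 3/2·R1  ⇒  (1, 0, 4)
     R2 -= -11/2·R1  ⇒  (0, 0, -11)
[3] R2 /= -11  ⇒  (0, 0, 1)
     R0 -= 4·R2  ⇒  (1, 0, 0)
     R1 -= -2·R2  ⇒  (0, 1, 0)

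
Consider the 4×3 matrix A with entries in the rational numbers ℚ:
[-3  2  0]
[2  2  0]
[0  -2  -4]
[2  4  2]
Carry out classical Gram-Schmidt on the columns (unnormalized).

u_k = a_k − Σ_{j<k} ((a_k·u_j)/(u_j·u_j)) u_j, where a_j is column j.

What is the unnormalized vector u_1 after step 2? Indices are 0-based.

u_1 = (52/17, 22/17, -2, 56/17)

Step 1: u_0 = a_0 = (-3, 2, 0, 2).
Step 2: u_1 = a_1 − (6/17)·u_0 = (52/17, 22/17, -2, 56/17).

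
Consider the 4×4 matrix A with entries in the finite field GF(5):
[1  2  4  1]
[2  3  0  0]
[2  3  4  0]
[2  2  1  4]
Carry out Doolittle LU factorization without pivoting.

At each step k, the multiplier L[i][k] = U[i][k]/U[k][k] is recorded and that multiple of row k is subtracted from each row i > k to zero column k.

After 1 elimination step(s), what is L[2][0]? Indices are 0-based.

[col 0] pivot 1
  R1 -= 2*R0 → (0, 4, 2, 3)  (L[1][0] := 2)
  R2 -= 2*R0 → (0, 4, 1, 3)  (L[2][0] := 2)
  R3 -= 2*R0 → (0, 3, 3, 2)  (L[3][0] := 2)

L[2][0] = 2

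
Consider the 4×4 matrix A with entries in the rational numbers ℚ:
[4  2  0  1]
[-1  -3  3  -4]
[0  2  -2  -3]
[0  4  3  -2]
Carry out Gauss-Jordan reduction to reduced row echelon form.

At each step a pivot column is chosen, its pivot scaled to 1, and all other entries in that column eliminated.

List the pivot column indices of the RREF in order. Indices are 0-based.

pivot(0,0)=4: scale R0 → (1, 1/2, 0, 1/4)
  clear (1,0): R1 −= (-1)R0 → (0, -5/2, 3, -15/4)
pivot(1,1)=-5/2: scale R1 → (0, 1, -6/5, 3/2)
  clear (0,1): R0 −= (1/2)R1 → (1, 0, 3/5, -1/2)
  clear (2,1): R2 −= (2)R1 → (0, 0, 2/5, -6)
  clear (3,1): R3 −= (4)R1 → (0, 0, 39/5, -8)
pivot(2,2)=2/5: scale R2 → (0, 0, 1, -15)
  clear (0,2): R0 −= (3/5)R2 → (1, 0, 0, 17/2)
  clear (1,2): R1 −= (-6/5)R2 → (0, 1, 0, -33/2)
  clear (3,2): R3 −= (39/5)R2 → (0, 0, 0, 109)
pivot(3,3)=109: scale R3 → (0, 0, 0, 1)
  clear (0,3): R0 −= (17/2)R3 → (1, 0, 0, 0)
  clear (1,3): R1 −= (-33/2)R3 → (0, 1, 0, 0)
  clear (2,3): R2 −= (-15)R3 → (0, 0, 1, 0)

pivot columns: 0, 1, 2, 3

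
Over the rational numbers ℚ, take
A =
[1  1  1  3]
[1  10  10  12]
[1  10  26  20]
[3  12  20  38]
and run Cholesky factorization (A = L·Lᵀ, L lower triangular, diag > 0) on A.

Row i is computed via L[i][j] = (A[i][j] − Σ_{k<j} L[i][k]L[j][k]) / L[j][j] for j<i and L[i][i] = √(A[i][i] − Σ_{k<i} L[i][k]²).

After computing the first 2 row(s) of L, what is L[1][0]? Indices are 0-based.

Step 1: L[0][0] = √(1) = 1.
  L[1][0] = (1) / L[0][0] = 1.
Step 2: L[1][1] = √(9) = 3.

L[1][0] = 1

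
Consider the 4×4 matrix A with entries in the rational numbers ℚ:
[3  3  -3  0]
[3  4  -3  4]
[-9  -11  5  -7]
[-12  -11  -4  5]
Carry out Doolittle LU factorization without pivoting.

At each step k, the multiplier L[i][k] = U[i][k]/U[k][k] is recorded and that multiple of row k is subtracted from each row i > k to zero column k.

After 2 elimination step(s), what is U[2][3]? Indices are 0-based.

U[2][3] = 1

Step 1: pivot at (0,0) is 3.
  row1 ← row1 − (1)·row0  ⇒  L[1][0]=1, U row1=(0, 1, 0, 4)
  row2 ← row2 − (-3)·row0  ⇒  L[2][0]=-3, U row2=(0, -2, -4, -7)
  row3 ← row3 − (-4)·row0  ⇒  L[3][0]=-4, U row3=(0, 1, -16, 5)
Step 2: pivot at (1,1) is 1.
  row2 ← row2 − (-2)·row1  ⇒  L[2][1]=-2, U row2=(0, 0, -4, 1)
  row3 ← row3 − (1)·row1  ⇒  L[3][1]=1, U row3=(0, 0, -16, 1)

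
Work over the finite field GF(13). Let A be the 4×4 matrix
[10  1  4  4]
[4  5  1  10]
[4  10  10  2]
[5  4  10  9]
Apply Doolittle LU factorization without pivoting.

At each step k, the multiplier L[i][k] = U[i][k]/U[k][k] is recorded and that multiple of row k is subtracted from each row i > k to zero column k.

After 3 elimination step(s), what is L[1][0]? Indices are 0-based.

L[1][0] = 3

k=0: U[0][0]=10
  eliminate (1,0): mult=3, new row 1: (0, 2, 2, 11); set L[1][0]=3
  eliminate (2,0): mult=3, new row 2: (0, 7, 11, 3); set L[2][0]=3
  eliminate (3,0): mult=7, new row 3: (0, 10, 8, 7); set L[3][0]=7
k=1: U[1][1]=2
  eliminate (2,1): mult=10, new row 2: (0, 0, 4, 10); set L[2][1]=10
  eliminate (3,1): mult=5, new row 3: (0, 0, 11, 4); set L[3][1]=5
k=2: U[2][2]=4
  eliminate (3,2): mult=6, new row 3: (0, 0, 0, 9); set L[3][2]=6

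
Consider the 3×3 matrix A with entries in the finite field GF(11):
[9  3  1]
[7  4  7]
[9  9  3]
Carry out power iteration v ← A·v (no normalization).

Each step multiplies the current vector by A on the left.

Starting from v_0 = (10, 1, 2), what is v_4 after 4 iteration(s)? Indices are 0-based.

v_4 = (4, 7, 7)

v_0 = (10, 1, 2).
v_1 = A·v_0 = (7, 0, 6).
v_2 = A·v_1 = (3, 3, 4).
v_3 = A·v_2 = (7, 6, 0).
v_4 = A·v_3 = (4, 7, 7).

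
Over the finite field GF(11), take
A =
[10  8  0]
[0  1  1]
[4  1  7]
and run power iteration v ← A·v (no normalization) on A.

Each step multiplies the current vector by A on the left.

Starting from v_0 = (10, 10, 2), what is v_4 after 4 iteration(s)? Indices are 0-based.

v_4 = (6, 5, 8)

v_0 = (10, 10, 2).
v_1 = A·v_0 = (4, 1, 9).
v_2 = A·v_1 = (4, 10, 3).
v_3 = A·v_2 = (10, 2, 3).
v_4 = A·v_3 = (6, 5, 8).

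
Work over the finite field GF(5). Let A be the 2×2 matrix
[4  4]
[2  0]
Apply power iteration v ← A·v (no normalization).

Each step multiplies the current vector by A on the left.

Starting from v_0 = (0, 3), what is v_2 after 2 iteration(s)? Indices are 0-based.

v_0 = (0, 3).
v_1 = A·v_0 = (2, 0).
v_2 = A·v_1 = (3, 4).

v_2 = (3, 4)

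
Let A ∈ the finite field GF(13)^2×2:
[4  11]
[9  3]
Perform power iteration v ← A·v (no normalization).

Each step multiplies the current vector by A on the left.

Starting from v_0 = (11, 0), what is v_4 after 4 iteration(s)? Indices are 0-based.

v_0 = (11, 0).
v_1 = A·v_0 = (5, 8).
v_2 = A·v_1 = (4, 4).
v_3 = A·v_2 = (8, 9).
v_4 = A·v_3 = (1, 8).

v_4 = (1, 8)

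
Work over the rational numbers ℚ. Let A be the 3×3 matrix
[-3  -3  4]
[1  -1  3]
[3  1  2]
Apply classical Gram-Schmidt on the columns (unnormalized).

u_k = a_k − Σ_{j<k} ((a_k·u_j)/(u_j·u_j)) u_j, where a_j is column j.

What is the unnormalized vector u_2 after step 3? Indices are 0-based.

Step 1: u_0 = a_0 = (-3, 1, 3).
Step 2: u_1 = a_1 − (11/19)·u_0 = (-24/19, -30/19, -14/19).
Step 3: u_2 = a_2 − (-3/19)·u_0 − (-107/44)·u_1 = (5/11, -15/22, 15/22).

u_2 = (5/11, -15/22, 15/22)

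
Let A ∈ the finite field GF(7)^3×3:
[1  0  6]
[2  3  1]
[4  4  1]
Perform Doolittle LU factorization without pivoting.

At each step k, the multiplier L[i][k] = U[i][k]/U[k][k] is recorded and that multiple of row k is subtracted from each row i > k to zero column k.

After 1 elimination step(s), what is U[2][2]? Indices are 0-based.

U[2][2] = 5

Step 1: pivot at (0,0) is 1.
  row1 ← row1 − (2)·row0  ⇒  L[1][0]=2, U row1=(0, 3, 3)
  row2 ← row2 − (4)·row0  ⇒  L[2][0]=4, U row2=(0, 4, 5)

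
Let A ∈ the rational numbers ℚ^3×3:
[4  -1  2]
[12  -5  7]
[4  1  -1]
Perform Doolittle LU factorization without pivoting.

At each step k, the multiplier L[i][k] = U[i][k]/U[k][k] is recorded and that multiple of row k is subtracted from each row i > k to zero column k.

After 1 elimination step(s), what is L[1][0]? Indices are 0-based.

[col 0] pivot 4
  R1 -= 3*R0 → (0, -2, 1)  (L[1][0] := 3)
  R2 -= 1*R0 → (0, 2, -3)  (L[2][0] := 1)

L[1][0] = 3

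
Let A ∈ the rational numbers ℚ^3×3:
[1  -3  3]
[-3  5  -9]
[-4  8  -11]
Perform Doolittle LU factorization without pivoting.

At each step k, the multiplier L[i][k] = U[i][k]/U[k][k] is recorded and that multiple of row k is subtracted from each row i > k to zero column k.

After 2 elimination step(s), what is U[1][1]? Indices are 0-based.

[col 0] pivot 1
  R1 -= -3*R0 → (0, -4, 0)  (L[1][0] := -3)
  R2 -= -4*R0 → (0, -4, 1)  (L[2][0] := -4)
[col 1] pivot -4
  R2 -= 1*R1 → (0, 0, 1)  (L[2][1] := 1)

U[1][1] = -4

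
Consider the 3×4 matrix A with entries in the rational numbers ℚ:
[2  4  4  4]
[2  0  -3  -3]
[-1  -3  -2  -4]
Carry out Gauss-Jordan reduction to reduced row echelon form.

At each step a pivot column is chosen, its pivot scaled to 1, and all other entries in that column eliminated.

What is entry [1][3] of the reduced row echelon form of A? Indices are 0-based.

M[1][3] = 2

pivot(0,0)=2: scale R0 → (1, 2, 2, 2)
  clear (1,0): R1 −= (2)R0 → (0, -4, -7, -7)
  clear (2,0): R2 −= (-1)R0 → (0, -1, 0, -2)
pivot(1,1)=-4: scale R1 → (0, 1, 7/4, 7/4)
  clear (0,1): R0 −= (2)R1 → (1, 0, -3/2, -3/2)
  clear (2,1): R2 −= (-1)R1 → (0, 0, 7/4, -1/4)
pivot(2,2)=7/4: scale R2 → (0, 0, 1, -1/7)
  clear (0,2): R0 −= (-3/2)R2 → (1, 0, 0, -12/7)
  clear (1,2): R1 −= (7/4)R2 → (0, 1, 0, 2)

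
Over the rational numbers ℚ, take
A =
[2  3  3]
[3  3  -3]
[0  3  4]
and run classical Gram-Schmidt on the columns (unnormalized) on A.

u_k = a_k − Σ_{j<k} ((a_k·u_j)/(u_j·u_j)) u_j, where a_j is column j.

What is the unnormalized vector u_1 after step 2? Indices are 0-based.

Step 1: u_0 = a_0 = (2, 3, 0).
Step 2: u_1 = a_1 − (15/13)·u_0 = (9/13, -6/13, 3).

u_1 = (9/13, -6/13, 3)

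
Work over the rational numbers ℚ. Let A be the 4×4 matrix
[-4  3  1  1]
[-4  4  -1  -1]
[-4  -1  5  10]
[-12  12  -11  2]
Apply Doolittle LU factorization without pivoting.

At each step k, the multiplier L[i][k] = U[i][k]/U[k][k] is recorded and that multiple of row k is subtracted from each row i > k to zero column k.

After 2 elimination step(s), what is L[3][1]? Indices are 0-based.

L[3][1] = 3

k=0: U[0][0]=-4
  eliminate (1,0): mult=1, new row 1: (0, 1, -2, -2); set L[1][0]=1
  eliminate (2,0): mult=1, new row 2: (0, -4, 4, 9); set L[2][0]=1
  eliminate (3,0): mult=3, new row 3: (0, 3, -14, -1); set L[3][0]=3
k=1: U[1][1]=1
  eliminate (2,1): mult=-4, new row 2: (0, 0, -4, 1); set L[2][1]=-4
  eliminate (3,1): mult=3, new row 3: (0, 0, -8, 5); set L[3][1]=3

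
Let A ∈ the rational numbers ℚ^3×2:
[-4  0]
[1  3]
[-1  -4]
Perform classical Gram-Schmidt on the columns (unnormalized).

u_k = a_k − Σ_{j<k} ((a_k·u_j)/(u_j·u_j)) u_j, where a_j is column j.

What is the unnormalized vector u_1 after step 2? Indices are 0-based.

Step 1: u_0 = a_0 = (-4, 1, -1).
Step 2: u_1 = a_1 − (7/18)·u_0 = (14/9, 47/18, -65/18).

u_1 = (14/9, 47/18, -65/18)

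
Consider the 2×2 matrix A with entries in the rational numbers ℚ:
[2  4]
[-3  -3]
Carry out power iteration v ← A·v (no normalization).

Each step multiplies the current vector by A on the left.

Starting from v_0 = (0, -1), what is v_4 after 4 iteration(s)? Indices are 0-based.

v_4 = (-44, 3)

v_0 = (0, -1).
v_1 = A·v_0 = (-4, 3).
v_2 = A·v_1 = (4, 3).
v_3 = A·v_2 = (20, -21).
v_4 = A·v_3 = (-44, 3).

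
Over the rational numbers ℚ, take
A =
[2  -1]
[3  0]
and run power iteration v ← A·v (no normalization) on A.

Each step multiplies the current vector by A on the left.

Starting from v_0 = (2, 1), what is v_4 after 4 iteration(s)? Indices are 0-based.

v_4 = (-18, -27)

v_0 = (2, 1).
v_1 = A·v_0 = (3, 6).
v_2 = A·v_1 = (0, 9).
v_3 = A·v_2 = (-9, 0).
v_4 = A·v_3 = (-18, -27).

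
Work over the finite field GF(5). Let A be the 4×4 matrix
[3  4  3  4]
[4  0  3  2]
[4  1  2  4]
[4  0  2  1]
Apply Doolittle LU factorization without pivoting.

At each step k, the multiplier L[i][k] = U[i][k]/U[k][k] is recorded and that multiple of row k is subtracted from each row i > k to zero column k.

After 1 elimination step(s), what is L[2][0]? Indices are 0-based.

L[2][0] = 3

k=0: U[0][0]=3
  eliminate (1,0): mult=3, new row 1: (0, 3, 4, 0); set L[1][0]=3
  eliminate (2,0): mult=3, new row 2: (0, 4, 3, 2); set L[2][0]=3
  eliminate (3,0): mult=3, new row 3: (0, 3, 3, 4); set L[3][0]=3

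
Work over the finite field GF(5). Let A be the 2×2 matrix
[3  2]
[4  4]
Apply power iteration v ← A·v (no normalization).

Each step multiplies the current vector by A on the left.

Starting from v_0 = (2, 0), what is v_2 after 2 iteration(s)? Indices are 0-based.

v_0 = (2, 0).
v_1 = A·v_0 = (1, 3).
v_2 = A·v_1 = (4, 1).

v_2 = (4, 1)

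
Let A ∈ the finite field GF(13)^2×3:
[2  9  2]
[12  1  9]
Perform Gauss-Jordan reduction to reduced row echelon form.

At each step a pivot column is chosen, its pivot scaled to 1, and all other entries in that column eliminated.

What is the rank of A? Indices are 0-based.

pivot(0,0)=2: scale R0 → (1, 11, 1)
  clear (1,0): R1 −= (12)R0 → (0, 12, 10)
pivot(1,1)=12: scale R1 → (0, 1, 3)
  clear (0,1): R0 −= (11)R1 → (1, 0, 7)

rank = 2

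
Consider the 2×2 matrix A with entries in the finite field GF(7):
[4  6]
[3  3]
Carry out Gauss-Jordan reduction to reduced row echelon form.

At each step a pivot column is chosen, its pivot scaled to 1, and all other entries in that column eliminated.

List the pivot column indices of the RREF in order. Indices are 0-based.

[1] R0 /= 4  ⇒  (1, 5)
     R1 -= 3·R0  ⇒  (0, 2)
[2] R1 /= 2  ⇒  (0, 1)
     R0 -= 5·R1  ⇒  (1, 0)

pivot columns: 0, 1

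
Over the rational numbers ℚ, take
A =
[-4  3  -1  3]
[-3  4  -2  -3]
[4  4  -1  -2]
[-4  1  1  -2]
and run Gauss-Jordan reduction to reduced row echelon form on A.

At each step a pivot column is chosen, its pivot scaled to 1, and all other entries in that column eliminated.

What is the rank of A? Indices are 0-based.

rank = 4

[1] R0 /= -4  ⇒  (1, -3/4, 1/4, -3/4)
     R1 -= -3·R0  ⇒  (0, 7/4, -5/4, -21/4)
     R2 -= 4·R0  ⇒  (0, 7, -2, 1)
     R3 -= -4·R0  ⇒  (0, -2, 2, -5)
[2] R1 /= 7/4  ⇒  (0, 1, -5/7, -3)
     R0 -= -3/4·R1  ⇒  (1, 0, -2/7, -3)
     R2 -= 7·R1  ⇒  (0, 0, 3, 22)
     R3 -= -2·R1  ⇒  (0, 0, 4/7, -11)
[3] R2 /= 3  ⇒  (0, 0, 1, 22/3)
     R0 -= -2/7·R2  ⇒  (1, 0, 0, -19/21)
     R1 -= -5/7·R2  ⇒  (0, 1, 0, 47/21)
     R3 -= 4/7·R2  ⇒  (0, 0, 0, -319/21)
[4] R3 /= -319/21  ⇒  (0, 0, 0, 1)
     R0 -= -19/21·R3  ⇒  (1, 0, 0, 0)
     R1 -= 47/21·R3  ⇒  (0, 1, 0, 0)
     R2 -= 22/3·R3  ⇒  (0, 0, 1, 0)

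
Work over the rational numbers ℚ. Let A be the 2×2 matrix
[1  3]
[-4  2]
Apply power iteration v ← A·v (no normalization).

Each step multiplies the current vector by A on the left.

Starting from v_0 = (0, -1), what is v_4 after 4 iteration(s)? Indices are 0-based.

v_4 = (171, 44)

v_0 = (0, -1).
v_1 = A·v_0 = (-3, -2).
v_2 = A·v_1 = (-9, 8).
v_3 = A·v_2 = (15, 52).
v_4 = A·v_3 = (171, 44).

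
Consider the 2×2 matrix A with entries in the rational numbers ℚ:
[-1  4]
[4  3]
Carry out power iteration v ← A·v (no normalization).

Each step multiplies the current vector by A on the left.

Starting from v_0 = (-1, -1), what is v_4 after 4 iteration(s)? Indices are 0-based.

v_4 = (-689, -1025)

v_0 = (-1, -1).
v_1 = A·v_0 = (-3, -7).
v_2 = A·v_1 = (-25, -33).
v_3 = A·v_2 = (-107, -199).
v_4 = A·v_3 = (-689, -1025).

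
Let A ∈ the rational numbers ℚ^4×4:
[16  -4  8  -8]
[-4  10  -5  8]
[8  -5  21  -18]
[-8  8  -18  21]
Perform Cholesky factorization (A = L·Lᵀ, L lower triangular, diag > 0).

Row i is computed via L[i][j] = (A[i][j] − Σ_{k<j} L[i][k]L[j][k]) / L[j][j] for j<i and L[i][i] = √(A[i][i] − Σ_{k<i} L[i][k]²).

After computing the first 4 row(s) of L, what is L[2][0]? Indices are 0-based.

Step 1: L[0][0] = √(16) = 4.
  L[1][0] = (-4) / L[0][0] = -1.
Step 2: L[1][1] = √(9) = 3.
  L[2][0] = (8) / L[0][0] = 2.
  L[2][1] = (-3) / L[1][1] = -1.
Step 3: L[2][2] = √(16) = 4.
  L[3][0] = (-8) / L[0][0] = -2.
  L[3][1] = (6) / L[1][1] = 2.
  L[3][2] = (-12) / L[2][2] = -3.
Step 4: L[3][3] = √(4) = 2.

L[2][0] = 2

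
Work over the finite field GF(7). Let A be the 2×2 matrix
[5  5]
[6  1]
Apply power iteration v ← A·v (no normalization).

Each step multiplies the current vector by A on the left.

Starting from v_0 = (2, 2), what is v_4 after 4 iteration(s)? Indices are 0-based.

v_4 = (0, 5)

v_0 = (2, 2).
v_1 = A·v_0 = (6, 0).
v_2 = A·v_1 = (2, 1).
v_3 = A·v_2 = (1, 6).
v_4 = A·v_3 = (0, 5).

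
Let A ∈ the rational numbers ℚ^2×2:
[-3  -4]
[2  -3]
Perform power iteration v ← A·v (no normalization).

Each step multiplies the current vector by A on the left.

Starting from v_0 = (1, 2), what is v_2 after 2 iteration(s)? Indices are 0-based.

v_0 = (1, 2).
v_1 = A·v_0 = (-11, -4).
v_2 = A·v_1 = (49, -10).

v_2 = (49, -10)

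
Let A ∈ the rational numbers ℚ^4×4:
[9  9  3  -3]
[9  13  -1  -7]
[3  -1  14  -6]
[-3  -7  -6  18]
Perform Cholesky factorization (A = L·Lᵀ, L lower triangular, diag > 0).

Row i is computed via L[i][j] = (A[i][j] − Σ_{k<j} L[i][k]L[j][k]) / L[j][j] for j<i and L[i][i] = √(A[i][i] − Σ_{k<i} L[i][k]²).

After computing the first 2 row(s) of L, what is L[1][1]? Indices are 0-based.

L[1][1] = 2

Step 1: L[0][0] = √(9) = 3.
  L[1][0] = (9) / L[0][0] = 3.
Step 2: L[1][1] = √(4) = 2.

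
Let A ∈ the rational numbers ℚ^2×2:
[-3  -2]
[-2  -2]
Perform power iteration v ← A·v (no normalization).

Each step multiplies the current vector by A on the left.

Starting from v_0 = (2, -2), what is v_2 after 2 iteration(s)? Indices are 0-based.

v_0 = (2, -2).
v_1 = A·v_0 = (-2, 0).
v_2 = A·v_1 = (6, 4).

v_2 = (6, 4)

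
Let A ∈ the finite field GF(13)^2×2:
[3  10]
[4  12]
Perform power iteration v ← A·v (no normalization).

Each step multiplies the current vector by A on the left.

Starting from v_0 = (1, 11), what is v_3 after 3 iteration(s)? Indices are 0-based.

v_0 = (1, 11).
v_1 = A·v_0 = (9, 6).
v_2 = A·v_1 = (9, 4).
v_3 = A·v_2 = (2, 6).

v_3 = (2, 6)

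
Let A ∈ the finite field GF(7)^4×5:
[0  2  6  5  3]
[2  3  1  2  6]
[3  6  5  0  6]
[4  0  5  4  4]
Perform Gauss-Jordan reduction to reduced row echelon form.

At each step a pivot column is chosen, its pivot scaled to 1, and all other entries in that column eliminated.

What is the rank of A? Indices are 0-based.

rank = 4

[1] R0 <-> R1
[1] R0 /= 2  ⇒  (1, 5, 4, 1, 3)
     R2 -= 3·R0  ⇒  (0, 5, 0, 4, 4)
     R3 -= 4·R0  ⇒  (0, 1, 3, 0, 6)
[2] R1 /= 2  ⇒  (0, 1, 3, 6, 5)
     R0 -= 5·R1  ⇒  (1, 0, 3, 6, 6)
     R2 -= 5·R1  ⇒  (0, 0, 6, 2, 0)
     R3 -= 1·R1  ⇒  (0, 0, 0, 1, 1)
[3] R2 /= 6  ⇒  (0, 0, 1, 5, 0)
     R0 -= 3·R2  ⇒  (1, 0, 0, 5, 6)
     R1 -= 3·R2  ⇒  (0, 1, 0, 5, 5)
[4] R3 /= 1  ⇒  (0, 0, 0, 1, 1)
     R0 -= 5·R3  ⇒  (1, 0, 0, 0, 1)
     R1 -= 5·R3  ⇒  (0, 1, 0, 0, 0)
     R2 -= 5·R3  ⇒  (0, 0, 1, 0, 2)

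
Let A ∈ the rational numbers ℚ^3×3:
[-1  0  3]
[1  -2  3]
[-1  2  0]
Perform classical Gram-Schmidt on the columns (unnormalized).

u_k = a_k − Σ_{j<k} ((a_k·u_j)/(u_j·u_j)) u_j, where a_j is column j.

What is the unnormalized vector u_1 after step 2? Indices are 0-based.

Step 1: u_0 = a_0 = (-1, 1, -1).
Step 2: u_1 = a_1 − (-4/3)·u_0 = (-4/3, -2/3, 2/3).

u_1 = (-4/3, -2/3, 2/3)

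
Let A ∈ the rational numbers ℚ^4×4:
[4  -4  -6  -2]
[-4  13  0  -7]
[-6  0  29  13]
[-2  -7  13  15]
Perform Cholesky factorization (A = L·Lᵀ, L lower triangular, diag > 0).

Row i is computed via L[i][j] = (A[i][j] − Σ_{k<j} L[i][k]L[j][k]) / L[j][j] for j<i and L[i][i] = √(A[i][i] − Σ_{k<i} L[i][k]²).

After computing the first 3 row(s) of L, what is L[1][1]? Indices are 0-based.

L[1][1] = 3

Step 1: L[0][0] = √(4) = 2.
  L[1][0] = (-4) / L[0][0] = -2.
Step 2: L[1][1] = √(9) = 3.
  L[2][0] = (-6) / L[0][0] = -3.
  L[2][1] = (-6) / L[1][1] = -2.
Step 3: L[2][2] = √(16) = 4.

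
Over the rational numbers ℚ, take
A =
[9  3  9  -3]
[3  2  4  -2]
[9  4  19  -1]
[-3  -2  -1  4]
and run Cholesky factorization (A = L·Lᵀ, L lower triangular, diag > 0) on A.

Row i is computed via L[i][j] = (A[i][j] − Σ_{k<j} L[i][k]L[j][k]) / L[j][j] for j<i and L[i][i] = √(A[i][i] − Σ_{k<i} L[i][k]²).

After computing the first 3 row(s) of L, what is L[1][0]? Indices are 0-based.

Step 1: L[0][0] = √(9) = 3.
  L[1][0] = (3) / L[0][0] = 1.
Step 2: L[1][1] = √(1) = 1.
  L[2][0] = (9) / L[0][0] = 3.
  L[2][1] = (1) / L[1][1] = 1.
Step 3: L[2][2] = √(9) = 3.

L[1][0] = 1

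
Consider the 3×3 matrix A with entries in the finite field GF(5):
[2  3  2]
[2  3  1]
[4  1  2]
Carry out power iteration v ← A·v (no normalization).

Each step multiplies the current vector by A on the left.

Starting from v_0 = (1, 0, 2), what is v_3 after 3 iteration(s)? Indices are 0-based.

v_0 = (1, 0, 2).
v_1 = A·v_0 = (1, 4, 3).
v_2 = A·v_1 = (0, 2, 4).
v_3 = A·v_2 = (4, 0, 0).

v_3 = (4, 0, 0)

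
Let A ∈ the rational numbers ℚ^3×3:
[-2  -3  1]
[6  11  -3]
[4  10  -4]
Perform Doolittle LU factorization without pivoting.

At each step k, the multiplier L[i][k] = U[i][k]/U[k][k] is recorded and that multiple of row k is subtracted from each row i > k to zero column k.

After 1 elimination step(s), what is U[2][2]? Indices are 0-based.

k=0: U[0][0]=-2
  eliminate (1,0): mult=-3, new row 1: (0, 2, 0); set L[1][0]=-3
  eliminate (2,0): mult=-2, new row 2: (0, 4, -2); set L[2][0]=-2

U[2][2] = -2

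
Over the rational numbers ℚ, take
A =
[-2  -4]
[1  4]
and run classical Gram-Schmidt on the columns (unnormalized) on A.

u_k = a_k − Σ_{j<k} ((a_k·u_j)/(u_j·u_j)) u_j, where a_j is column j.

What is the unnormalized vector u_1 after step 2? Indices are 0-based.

u_1 = (4/5, 8/5)

Step 1: u_0 = a_0 = (-2, 1).
Step 2: u_1 = a_1 − (12/5)·u_0 = (4/5, 8/5).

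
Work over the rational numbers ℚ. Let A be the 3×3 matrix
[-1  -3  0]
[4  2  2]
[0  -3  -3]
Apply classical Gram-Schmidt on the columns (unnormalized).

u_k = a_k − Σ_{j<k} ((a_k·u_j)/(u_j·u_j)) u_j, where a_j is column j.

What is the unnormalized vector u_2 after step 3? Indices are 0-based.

Step 1: u_0 = a_0 = (-1, 4, 0).
Step 2: u_1 = a_1 − (11/17)·u_0 = (-40/17, -10/17, -3).
Step 3: u_2 = a_2 − (8/17)·u_0 − (133/253)·u_1 = (432/253, 108/253, -360/253).

u_2 = (432/253, 108/253, -360/253)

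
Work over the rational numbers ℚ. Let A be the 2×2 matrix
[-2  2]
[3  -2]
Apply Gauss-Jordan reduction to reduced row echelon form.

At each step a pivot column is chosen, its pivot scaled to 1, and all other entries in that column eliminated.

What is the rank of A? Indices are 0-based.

step 1: normalize row 0 (÷-2) = (1, -1)
  row 1: subtract 3×row0 = (0, 1)
step 2: normalize row 1 (÷1) = (0, 1)
  row 0: subtract -1×row1 = (1, 0)

rank = 2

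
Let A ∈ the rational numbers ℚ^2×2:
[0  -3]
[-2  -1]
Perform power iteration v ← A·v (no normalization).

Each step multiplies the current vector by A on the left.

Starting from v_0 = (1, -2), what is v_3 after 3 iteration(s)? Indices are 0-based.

v_3 = (36, 12)

v_0 = (1, -2).
v_1 = A·v_0 = (6, 0).
v_2 = A·v_1 = (0, -12).
v_3 = A·v_2 = (36, 12).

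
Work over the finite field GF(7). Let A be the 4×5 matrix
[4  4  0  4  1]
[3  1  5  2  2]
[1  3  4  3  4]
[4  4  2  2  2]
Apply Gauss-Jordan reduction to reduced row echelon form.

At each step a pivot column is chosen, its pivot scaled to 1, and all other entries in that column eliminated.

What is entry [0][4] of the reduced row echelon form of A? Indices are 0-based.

pivot(0,0)=4: scale R0 → (1, 1, 0, 1, 2)
  clear (1,0): R1 −= (3)R0 → (0, 5, 5, 6, 3)
  clear (2,0): R2 −= (1)R0 → (0, 2, 4, 2, 2)
  clear (3,0): R3 −= (4)R0 → (0, 0, 2, 5, 1)
pivot(1,1)=5: scale R1 → (0, 1, 1, 4, 2)
  clear (0,1): R0 −= (1)R1 → (1, 0, 6, 4, 0)
  clear (2,1): R2 −= (2)R1 → (0, 0, 2, 1, 5)
pivot(2,2)=2: scale R2 → (0, 0, 1, 4, 6)
  clear (0,2): R0 −= (6)R2 → (1, 0, 0, 1, 6)
  clear (1,2): R1 −= (1)R2 → (0, 1, 0, 0, 3)
  clear (3,2): R3 −= (2)R2 → (0, 0, 0, 4, 3)
pivot(3,3)=4: scale R3 → (0, 0, 0, 1, 6)
  clear (0,3): R0 −= (1)R3 → (1, 0, 0, 0, 0)
  clear (2,3): R2 −= (4)R3 → (0, 0, 1, 0, 3)

M[0][4] = 0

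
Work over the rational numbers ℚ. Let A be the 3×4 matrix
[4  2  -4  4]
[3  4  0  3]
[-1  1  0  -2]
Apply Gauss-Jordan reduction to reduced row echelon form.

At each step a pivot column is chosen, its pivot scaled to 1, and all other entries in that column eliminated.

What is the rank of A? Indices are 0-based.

step 1: normalize row 0 (÷4) = (1, 1/2, -1, 1)
  row 1: subtract 3×row0 = (0, 5/2, 3, 0)
  row 2: subtract -1×row0 = (0, 3/2, -1, -1)
step 2: normalize row 1 (÷5/2) = (0, 1, 6/5, 0)
  row 0: subtract 1/2×row1 = (1, 0, -8/5, 1)
  row 2: subtract 3/2×row1 = (0, 0, -14/5, -1)
step 3: normalize row 2 (÷-14/5) = (0, 0, 1, 5/14)
  row 0: subtract -8/5×row2 = (1, 0, 0, 11/7)
  row 1: subtract 6/5×row2 = (0, 1, 0, -3/7)

rank = 3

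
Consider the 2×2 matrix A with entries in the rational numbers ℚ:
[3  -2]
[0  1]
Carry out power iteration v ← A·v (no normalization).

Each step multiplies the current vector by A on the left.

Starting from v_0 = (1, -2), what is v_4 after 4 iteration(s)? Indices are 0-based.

v_0 = (1, -2).
v_1 = A·v_0 = (7, -2).
v_2 = A·v_1 = (25, -2).
v_3 = A·v_2 = (79, -2).
v_4 = A·v_3 = (241, -2).

v_4 = (241, -2)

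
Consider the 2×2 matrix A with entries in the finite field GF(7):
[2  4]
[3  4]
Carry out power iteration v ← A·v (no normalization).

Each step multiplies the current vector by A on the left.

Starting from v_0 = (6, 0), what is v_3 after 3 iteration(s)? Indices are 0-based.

v_3 = (1, 6)

v_0 = (6, 0).
v_1 = A·v_0 = (5, 4).
v_2 = A·v_1 = (5, 3).
v_3 = A·v_2 = (1, 6).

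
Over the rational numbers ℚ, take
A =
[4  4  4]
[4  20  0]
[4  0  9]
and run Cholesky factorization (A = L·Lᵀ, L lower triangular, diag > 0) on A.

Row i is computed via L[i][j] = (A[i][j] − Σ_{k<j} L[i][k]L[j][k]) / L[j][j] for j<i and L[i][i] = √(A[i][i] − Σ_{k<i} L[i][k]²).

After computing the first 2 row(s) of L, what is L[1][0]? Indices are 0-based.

Step 1: L[0][0] = √(4) = 2.
  L[1][0] = (4) / L[0][0] = 2.
Step 2: L[1][1] = √(16) = 4.

L[1][0] = 2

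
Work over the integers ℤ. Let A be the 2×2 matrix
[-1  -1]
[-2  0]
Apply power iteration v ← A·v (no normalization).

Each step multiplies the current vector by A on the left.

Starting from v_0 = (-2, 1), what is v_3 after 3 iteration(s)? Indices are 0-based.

v_3 = (7, 10)

v_0 = (-2, 1).
v_1 = A·v_0 = (1, 4).
v_2 = A·v_1 = (-5, -2).
v_3 = A·v_2 = (7, 10).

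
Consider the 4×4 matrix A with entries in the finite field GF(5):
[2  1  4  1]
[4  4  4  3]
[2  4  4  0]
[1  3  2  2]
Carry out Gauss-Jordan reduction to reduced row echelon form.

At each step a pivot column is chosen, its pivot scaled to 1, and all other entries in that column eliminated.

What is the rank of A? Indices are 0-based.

rank = 4

pivot(0,0)=2: scale R0 → (1, 3, 2, 3)
  clear (1,0): R1 −= (4)R0 → (0, 2, 1, 1)
  clear (2,0): R2 −= (2)R0 → (0, 3, 0, 4)
  clear (3,0): R3 −= (1)R0 → (0, 0, 0, 4)
pivot(1,1)=2: scale R1 → (0, 1, 3, 3)
  clear (0,1): R0 −= (3)R1 → (1, 0, 3, 4)
  clear (2,1): R2 −= (3)R1 → (0, 0, 1, 0)
pivot(2,2)=1: scale R2 → (0, 0, 1, 0)
  clear (0,2): R0 −= (3)R2 → (1, 0, 0, 4)
  clear (1,2): R1 −= (3)R2 → (0, 1, 0, 3)
pivot(3,3)=4: scale R3 → (0, 0, 0, 1)
  clear (0,3): R0 −= (4)R3 → (1, 0, 0, 0)
  clear (1,3): R1 −= (3)R3 → (0, 1, 0, 0)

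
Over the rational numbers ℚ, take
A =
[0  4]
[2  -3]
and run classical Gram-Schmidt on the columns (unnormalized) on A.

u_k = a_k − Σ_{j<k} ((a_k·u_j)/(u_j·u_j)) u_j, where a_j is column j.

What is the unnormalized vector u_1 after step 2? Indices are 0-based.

u_1 = (4, 0)

Step 1: u_0 = a_0 = (0, 2).
Step 2: u_1 = a_1 − (-3/2)·u_0 = (4, 0).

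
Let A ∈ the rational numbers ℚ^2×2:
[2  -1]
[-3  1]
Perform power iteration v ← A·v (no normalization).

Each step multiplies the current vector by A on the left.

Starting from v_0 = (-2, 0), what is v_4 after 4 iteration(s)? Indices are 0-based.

v_0 = (-2, 0).
v_1 = A·v_0 = (-4, 6).
v_2 = A·v_1 = (-14, 18).
v_3 = A·v_2 = (-46, 60).
v_4 = A·v_3 = (-152, 198).

v_4 = (-152, 198)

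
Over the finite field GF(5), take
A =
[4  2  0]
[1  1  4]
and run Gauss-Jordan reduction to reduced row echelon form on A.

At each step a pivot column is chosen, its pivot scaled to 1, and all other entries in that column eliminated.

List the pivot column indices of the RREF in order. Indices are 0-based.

pivot columns: 0, 1

pivot(0,0)=4: scale R0 → (1, 3, 0)
  clear (1,0): R1 −= (1)R0 → (0, 3, 4)
pivot(1,1)=3: scale R1 → (0, 1, 3)
  clear (0,1): R0 −= (3)R1 → (1, 0, 1)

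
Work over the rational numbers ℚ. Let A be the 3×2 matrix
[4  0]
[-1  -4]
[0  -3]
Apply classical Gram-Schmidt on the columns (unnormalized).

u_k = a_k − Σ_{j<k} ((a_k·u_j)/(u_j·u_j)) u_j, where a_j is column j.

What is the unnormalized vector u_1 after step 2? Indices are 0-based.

u_1 = (-16/17, -64/17, -3)

Step 1: u_0 = a_0 = (4, -1, 0).
Step 2: u_1 = a_1 − (4/17)·u_0 = (-16/17, -64/17, -3).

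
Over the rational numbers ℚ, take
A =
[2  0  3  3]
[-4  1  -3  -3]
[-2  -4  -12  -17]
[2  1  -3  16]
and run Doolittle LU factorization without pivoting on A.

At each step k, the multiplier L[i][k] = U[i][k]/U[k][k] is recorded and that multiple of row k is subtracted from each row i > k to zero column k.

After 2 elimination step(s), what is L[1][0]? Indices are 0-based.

L[1][0] = -2

[col 0] pivot 2
  R1 -= -2*R0 → (0, 1, 3, 3)  (L[1][0] := -2)
  R2 -= -1*R0 → (0, -4, -9, -14)  (L[2][0] := -1)
  R3 -= 1*R0 → (0, 1, -6, 13)  (L[3][0] := 1)
[col 1] pivot 1
  R2 -= -4*R1 → (0, 0, 3, -2)  (L[2][1] := -4)
  R3 -= 1*R1 → (0, 0, -9, 10)  (L[3][1] := 1)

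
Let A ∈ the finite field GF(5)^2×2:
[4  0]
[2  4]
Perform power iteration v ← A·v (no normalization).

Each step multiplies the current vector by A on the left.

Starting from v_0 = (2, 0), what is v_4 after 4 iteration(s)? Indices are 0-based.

v_4 = (2, 4)

v_0 = (2, 0).
v_1 = A·v_0 = (3, 4).
v_2 = A·v_1 = (2, 2).
v_3 = A·v_2 = (3, 2).
v_4 = A·v_3 = (2, 4).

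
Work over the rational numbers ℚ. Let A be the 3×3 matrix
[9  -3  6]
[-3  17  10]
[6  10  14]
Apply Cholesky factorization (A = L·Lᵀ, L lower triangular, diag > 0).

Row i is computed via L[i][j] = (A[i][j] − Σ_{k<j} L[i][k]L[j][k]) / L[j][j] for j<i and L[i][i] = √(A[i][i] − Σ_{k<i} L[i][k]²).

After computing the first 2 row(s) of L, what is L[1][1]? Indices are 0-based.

Step 1: L[0][0] = √(9) = 3.
  L[1][0] = (-3) / L[0][0] = -1.
Step 2: L[1][1] = √(16) = 4.

L[1][1] = 4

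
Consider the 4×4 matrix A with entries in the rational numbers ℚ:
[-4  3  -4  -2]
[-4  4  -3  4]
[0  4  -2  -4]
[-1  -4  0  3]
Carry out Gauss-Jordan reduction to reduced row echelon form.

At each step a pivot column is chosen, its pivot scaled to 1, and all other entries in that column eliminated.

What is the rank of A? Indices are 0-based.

rank = 4

pivot(0,0)=-4: scale R0 → (1, -3/4, 1, 1/2)
  clear (1,0): R1 −= (-4)R0 → (0, 1, 1, 6)
  clear (3,0): R3 −= (-1)R0 → (0, -19/4, 1, 7/2)
pivot(1,1)=1: scale R1 → (0, 1, 1, 6)
  clear (0,1): R0 −= (-3/4)R1 → (1, 0, 7/4, 5)
  clear (2,1): R2 −= (4)R1 → (0, 0, -6, -28)
  clear (3,1): R3 −= (-19/4)R1 → (0, 0, 23/4, 32)
pivot(2,2)=-6: scale R2 → (0, 0, 1, 14/3)
  clear (0,2): R0 −= (7/4)R2 → (1, 0, 0, -19/6)
  clear (1,2): R1 −= (1)R2 → (0, 1, 0, 4/3)
  clear (3,2): R3 −= (23/4)R2 → (0, 0, 0, 31/6)
pivot(3,3)=31/6: scale R3 → (0, 0, 0, 1)
  clear (0,3): R0 −= (-19/6)R3 → (1, 0, 0, 0)
  clear (1,3): R1 −= (4/3)R3 → (0, 1, 0, 0)
  clear (2,3): R2 −= (14/3)R3 → (0, 0, 1, 0)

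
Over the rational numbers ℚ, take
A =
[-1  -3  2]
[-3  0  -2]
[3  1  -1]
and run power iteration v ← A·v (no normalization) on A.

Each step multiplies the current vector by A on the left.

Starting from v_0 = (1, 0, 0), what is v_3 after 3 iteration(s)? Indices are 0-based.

v_0 = (1, 0, 0).
v_1 = A·v_0 = (-1, -3, 3).
v_2 = A·v_1 = (16, -3, -9).
v_3 = A·v_2 = (-25, -30, 54).

v_3 = (-25, -30, 54)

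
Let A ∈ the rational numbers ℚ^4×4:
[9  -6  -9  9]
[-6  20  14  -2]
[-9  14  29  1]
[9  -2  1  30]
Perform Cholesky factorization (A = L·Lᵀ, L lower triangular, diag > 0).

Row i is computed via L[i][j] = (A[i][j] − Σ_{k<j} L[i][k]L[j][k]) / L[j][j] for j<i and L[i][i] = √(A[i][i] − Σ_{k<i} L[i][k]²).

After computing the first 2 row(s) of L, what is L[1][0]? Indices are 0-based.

L[1][0] = -2

Step 1: L[0][0] = √(9) = 3.
  L[1][0] = (-6) / L[0][0] = -2.
Step 2: L[1][1] = √(16) = 4.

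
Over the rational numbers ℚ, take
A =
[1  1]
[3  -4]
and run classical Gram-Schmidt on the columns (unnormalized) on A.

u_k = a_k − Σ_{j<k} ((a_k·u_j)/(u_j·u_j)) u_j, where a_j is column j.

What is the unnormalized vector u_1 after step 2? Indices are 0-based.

u_1 = (21/10, -7/10)

Step 1: u_0 = a_0 = (1, 3).
Step 2: u_1 = a_1 − (-11/10)·u_0 = (21/10, -7/10).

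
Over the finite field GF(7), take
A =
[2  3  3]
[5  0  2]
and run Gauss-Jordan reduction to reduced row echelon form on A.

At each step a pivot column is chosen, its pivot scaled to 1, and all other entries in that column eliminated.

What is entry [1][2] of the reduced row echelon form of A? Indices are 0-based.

M[1][2] = 4

[1] R0 /= 2  ⇒  (1, 5, 5)
     R1 -= 5·R0  ⇒  (0, 3, 5)
[2] R1 /= 3  ⇒  (0, 1, 4)
     R0 -= 5·R1  ⇒  (1, 0, 6)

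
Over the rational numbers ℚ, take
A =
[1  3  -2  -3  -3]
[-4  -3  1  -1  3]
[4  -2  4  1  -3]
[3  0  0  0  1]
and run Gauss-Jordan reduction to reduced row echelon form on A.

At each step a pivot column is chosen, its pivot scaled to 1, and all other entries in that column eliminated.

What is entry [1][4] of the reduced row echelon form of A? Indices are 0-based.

pivot(0,0)=1: scale R0 → (1, 3, -2, -3, -3)
  clear (1,0): R1 −= (-4)R0 → (0, 9, -7, -13, -9)
  clear (2,0): R2 −= (4)R0 → (0, -14, 12, 13, 9)
  clear (3,0): R3 −= (3)R0 → (0, -9, 6, 9, 10)
pivot(1,1)=9: scale R1 → (0, 1, -7/9, -13/9, -1)
  clear (0,1): R0 −= (3)R1 → (1, 0, 1/3, 4/3, 0)
  clear (2,1): R2 −= (-14)R1 → (0, 0, 10/9, -65/9, -5)
  clear (3,1): R3 −= (-9)R1 → (0, 0, -1, -4, 1)
pivot(2,2)=10/9: scale R2 → (0, 0, 1, -13/2, -9/2)
  clear (0,2): R0 −= (1/3)R2 → (1, 0, 0, 7/2, 3/2)
  clear (1,2): R1 −= (-7/9)R2 → (0, 1, 0, -13/2, -9/2)
  clear (3,2): R3 −= (-1)R2 → (0, 0, 0, -21/2, -7/2)
pivot(3,3)=-21/2: scale R3 → (0, 0, 0, 1, 1/3)
  clear (0,3): R0 −= (7/2)R3 → (1, 0, 0, 0, 1/3)
  clear (1,3): R1 −= (-13/2)R3 → (0, 1, 0, 0, -7/3)
  clear (2,3): R2 −= (-13/2)R3 → (0, 0, 1, 0, -7/3)

M[1][4] = -7/3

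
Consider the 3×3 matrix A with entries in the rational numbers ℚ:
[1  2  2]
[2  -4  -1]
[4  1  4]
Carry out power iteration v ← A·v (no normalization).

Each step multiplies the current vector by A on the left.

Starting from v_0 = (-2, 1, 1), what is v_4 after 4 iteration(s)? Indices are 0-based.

v_4 = (-562, 985, -439)

v_0 = (-2, 1, 1).
v_1 = A·v_0 = (2, -9, -3).
v_2 = A·v_1 = (-22, 43, -13).
v_3 = A·v_2 = (38, -203, -97).
v_4 = A·v_3 = (-562, 985, -439).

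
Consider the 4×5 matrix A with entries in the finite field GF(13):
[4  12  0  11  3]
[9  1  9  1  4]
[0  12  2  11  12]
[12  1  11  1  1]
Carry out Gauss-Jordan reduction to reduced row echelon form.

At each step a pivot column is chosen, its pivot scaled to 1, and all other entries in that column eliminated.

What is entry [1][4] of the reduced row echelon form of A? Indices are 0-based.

pivot(0,0)=4: scale R0 → (1, 3, 0, 6, 4)
  clear (1,0): R1 −= (9)R0 → (0, 0, 9, 12, 7)
  clear (3,0): R3 −= (12)R0 → (0, 4, 11, 7, 5)
pivot(1,1): swap R1↔R2
pivot(1,1)=12: scale R1 → (0, 1, 11, 2, 1)
  clear (0,1): R0 −= (3)R1 → (1, 0, 6, 0, 1)
  clear (3,1): R3 −= (4)R1 → (0, 0, 6, 12, 1)
pivot(2,2)=9: scale R2 → (0, 0, 1, 10, 8)
  clear (0,2): R0 −= (6)R2 → (1, 0, 0, 5, 5)
  clear (1,2): R1 −= (11)R2 → (0, 1, 0, 9, 4)
  clear (3,2): R3 −= (6)R2 → (0, 0, 0, 4, 5)
pivot(3,3)=4: scale R3 → (0, 0, 0, 1, 11)
  clear (0,3): R0 −= (5)R3 → (1, 0, 0, 0, 2)
  clear (1,3): R1 −= (9)R3 → (0, 1, 0, 0, 9)
  clear (2,3): R2 −= (10)R3 → (0, 0, 1, 0, 2)

M[1][4] = 9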